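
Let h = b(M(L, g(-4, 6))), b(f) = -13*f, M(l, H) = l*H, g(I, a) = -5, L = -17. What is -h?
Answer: 1105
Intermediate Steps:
M(l, H) = H*l
h = -1105 (h = -(-65)*(-17) = -13*85 = -1105)
-h = -1*(-1105) = 1105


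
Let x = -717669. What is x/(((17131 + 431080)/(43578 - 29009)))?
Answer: -12200373/523 ≈ -23328.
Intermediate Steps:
x/(((17131 + 431080)/(43578 - 29009))) = -717669*(43578 - 29009)/(17131 + 431080) = -717669/(448211/14569) = -717669/(448211*(1/14569)) = -717669/523/17 = -717669*17/523 = -12200373/523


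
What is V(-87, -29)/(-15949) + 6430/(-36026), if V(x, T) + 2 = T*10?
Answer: -46016239/287289337 ≈ -0.16017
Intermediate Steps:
V(x, T) = -2 + 10*T (V(x, T) = -2 + T*10 = -2 + 10*T)
V(-87, -29)/(-15949) + 6430/(-36026) = (-2 + 10*(-29))/(-15949) + 6430/(-36026) = (-2 - 290)*(-1/15949) + 6430*(-1/36026) = -292*(-1/15949) - 3215/18013 = 292/15949 - 3215/18013 = -46016239/287289337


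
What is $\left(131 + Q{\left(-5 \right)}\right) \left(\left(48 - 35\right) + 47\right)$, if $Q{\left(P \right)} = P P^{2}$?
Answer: $360$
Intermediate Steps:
$Q{\left(P \right)} = P^{3}$
$\left(131 + Q{\left(-5 \right)}\right) \left(\left(48 - 35\right) + 47\right) = \left(131 + \left(-5\right)^{3}\right) \left(\left(48 - 35\right) + 47\right) = \left(131 - 125\right) \left(13 + 47\right) = 6 \cdot 60 = 360$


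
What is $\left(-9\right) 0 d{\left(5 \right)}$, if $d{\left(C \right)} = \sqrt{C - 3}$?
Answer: $0$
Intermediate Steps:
$d{\left(C \right)} = \sqrt{-3 + C}$
$\left(-9\right) 0 d{\left(5 \right)} = \left(-9\right) 0 \sqrt{-3 + 5} = 0 \sqrt{2} = 0$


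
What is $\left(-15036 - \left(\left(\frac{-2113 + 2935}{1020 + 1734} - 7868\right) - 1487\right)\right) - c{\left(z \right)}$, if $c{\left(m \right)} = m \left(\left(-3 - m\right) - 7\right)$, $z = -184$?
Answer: $\frac{12087628}{459} \approx 26335.0$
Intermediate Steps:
$c{\left(m \right)} = m \left(-10 - m\right)$
$\left(-15036 - \left(\left(\frac{-2113 + 2935}{1020 + 1734} - 7868\right) - 1487\right)\right) - c{\left(z \right)} = \left(-15036 - \left(\left(\frac{-2113 + 2935}{1020 + 1734} - 7868\right) - 1487\right)\right) - \left(-1\right) \left(-184\right) \left(10 - 184\right) = \left(-15036 - \left(\left(\frac{822}{2754} - 7868\right) - 1487\right)\right) - \left(-1\right) \left(-184\right) \left(-174\right) = \left(-15036 - \left(\left(822 \cdot \frac{1}{2754} - 7868\right) - 1487\right)\right) - -32016 = \left(-15036 - \left(\left(\frac{137}{459} - 7868\right) - 1487\right)\right) + 32016 = \left(-15036 - \left(- \frac{3611275}{459} - 1487\right)\right) + 32016 = \left(-15036 - - \frac{4293808}{459}\right) + 32016 = \left(-15036 + \frac{4293808}{459}\right) + 32016 = - \frac{2607716}{459} + 32016 = \frac{12087628}{459}$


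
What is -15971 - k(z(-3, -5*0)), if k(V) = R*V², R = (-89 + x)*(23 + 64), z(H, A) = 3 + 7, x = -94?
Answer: 1576129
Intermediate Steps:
z(H, A) = 10
R = -15921 (R = (-89 - 94)*(23 + 64) = -183*87 = -15921)
k(V) = -15921*V²
-15971 - k(z(-3, -5*0)) = -15971 - (-15921)*10² = -15971 - (-15921)*100 = -15971 - 1*(-1592100) = -15971 + 1592100 = 1576129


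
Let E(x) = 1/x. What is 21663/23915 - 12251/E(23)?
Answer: -6738579632/23915 ≈ -2.8177e+5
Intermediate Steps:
21663/23915 - 12251/E(23) = 21663/23915 - 12251/(1/23) = 21663*(1/23915) - 12251/1/23 = 21663/23915 - 12251*23 = 21663/23915 - 281773 = -6738579632/23915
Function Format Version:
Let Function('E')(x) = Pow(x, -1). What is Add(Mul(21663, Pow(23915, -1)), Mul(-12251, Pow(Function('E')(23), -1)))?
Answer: Rational(-6738579632, 23915) ≈ -2.8177e+5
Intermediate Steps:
Add(Mul(21663, Pow(23915, -1)), Mul(-12251, Pow(Function('E')(23), -1))) = Add(Mul(21663, Pow(23915, -1)), Mul(-12251, Pow(Pow(23, -1), -1))) = Add(Mul(21663, Rational(1, 23915)), Mul(-12251, Pow(Rational(1, 23), -1))) = Add(Rational(21663, 23915), Mul(-12251, 23)) = Add(Rational(21663, 23915), -281773) = Rational(-6738579632, 23915)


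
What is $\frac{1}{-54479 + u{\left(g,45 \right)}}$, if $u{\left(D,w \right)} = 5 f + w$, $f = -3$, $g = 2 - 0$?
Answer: $- \frac{1}{54449} \approx -1.8366 \cdot 10^{-5}$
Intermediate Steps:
$g = 2$ ($g = 2 + 0 = 2$)
$u{\left(D,w \right)} = -15 + w$ ($u{\left(D,w \right)} = 5 \left(-3\right) + w = -15 + w$)
$\frac{1}{-54479 + u{\left(g,45 \right)}} = \frac{1}{-54479 + \left(-15 + 45\right)} = \frac{1}{-54479 + 30} = \frac{1}{-54449} = - \frac{1}{54449}$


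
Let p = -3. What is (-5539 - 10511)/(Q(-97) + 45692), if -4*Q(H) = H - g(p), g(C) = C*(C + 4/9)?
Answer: -96300/274309 ≈ -0.35106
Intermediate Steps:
g(C) = C*(4/9 + C) (g(C) = C*(C + 4*(⅑)) = C*(C + 4/9) = C*(4/9 + C))
Q(H) = 23/12 - H/4 (Q(H) = -(H - (-3)*(4 + 9*(-3))/9)/4 = -(H - (-3)*(4 - 27)/9)/4 = -(H - (-3)*(-23)/9)/4 = -(H - 1*23/3)/4 = -(H - 23/3)/4 = -(-23/3 + H)/4 = 23/12 - H/4)
(-5539 - 10511)/(Q(-97) + 45692) = (-5539 - 10511)/((23/12 - ¼*(-97)) + 45692) = -16050/((23/12 + 97/4) + 45692) = -16050/(157/6 + 45692) = -16050/274309/6 = -16050*6/274309 = -96300/274309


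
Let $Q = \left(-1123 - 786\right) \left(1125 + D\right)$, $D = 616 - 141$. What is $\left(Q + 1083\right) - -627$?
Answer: $-3052690$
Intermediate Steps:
$D = 475$
$Q = -3054400$ ($Q = \left(-1123 - 786\right) \left(1125 + 475\right) = \left(-1909\right) 1600 = -3054400$)
$\left(Q + 1083\right) - -627 = \left(-3054400 + 1083\right) - -627 = -3053317 + \left(-296 + 923\right) = -3053317 + 627 = -3052690$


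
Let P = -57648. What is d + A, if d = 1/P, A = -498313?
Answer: -28726747825/57648 ≈ -4.9831e+5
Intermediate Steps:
d = -1/57648 (d = 1/(-57648) = -1/57648 ≈ -1.7347e-5)
d + A = -1/57648 - 498313 = -28726747825/57648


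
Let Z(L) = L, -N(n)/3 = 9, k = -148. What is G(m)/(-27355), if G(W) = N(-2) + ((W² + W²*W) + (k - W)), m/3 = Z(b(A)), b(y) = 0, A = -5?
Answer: 35/5471 ≈ 0.0063974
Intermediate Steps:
N(n) = -27 (N(n) = -3*9 = -27)
m = 0 (m = 3*0 = 0)
G(W) = -175 + W² + W³ - W (G(W) = -27 + ((W² + W²*W) + (-148 - W)) = -27 + ((W² + W³) + (-148 - W)) = -27 + (-148 + W² + W³ - W) = -175 + W² + W³ - W)
G(m)/(-27355) = (-175 + 0² + 0³ - 1*0)/(-27355) = (-175 + 0 + 0 + 0)*(-1/27355) = -175*(-1/27355) = 35/5471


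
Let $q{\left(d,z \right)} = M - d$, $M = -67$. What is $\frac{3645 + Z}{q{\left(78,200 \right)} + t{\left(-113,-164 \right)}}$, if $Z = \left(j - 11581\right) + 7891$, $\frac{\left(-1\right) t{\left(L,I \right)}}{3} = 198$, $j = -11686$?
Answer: $\frac{11731}{739} \approx 15.874$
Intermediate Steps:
$t{\left(L,I \right)} = -594$ ($t{\left(L,I \right)} = \left(-3\right) 198 = -594$)
$q{\left(d,z \right)} = -67 - d$
$Z = -15376$ ($Z = \left(-11686 - 11581\right) + 7891 = -23267 + 7891 = -15376$)
$\frac{3645 + Z}{q{\left(78,200 \right)} + t{\left(-113,-164 \right)}} = \frac{3645 - 15376}{\left(-67 - 78\right) - 594} = - \frac{11731}{\left(-67 - 78\right) - 594} = - \frac{11731}{-145 - 594} = - \frac{11731}{-739} = \left(-11731\right) \left(- \frac{1}{739}\right) = \frac{11731}{739}$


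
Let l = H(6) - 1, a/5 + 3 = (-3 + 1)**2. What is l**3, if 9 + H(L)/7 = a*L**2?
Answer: 1710777536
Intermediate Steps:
a = 5 (a = -15 + 5*(-3 + 1)**2 = -15 + 5*(-2)**2 = -15 + 5*4 = -15 + 20 = 5)
H(L) = -63 + 35*L**2 (H(L) = -63 + 7*(5*L**2) = -63 + 35*L**2)
l = 1196 (l = (-63 + 35*6**2) - 1 = (-63 + 35*36) - 1 = (-63 + 1260) - 1 = 1197 - 1 = 1196)
l**3 = 1196**3 = 1710777536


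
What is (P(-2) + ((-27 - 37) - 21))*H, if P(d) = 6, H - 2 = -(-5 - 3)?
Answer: -790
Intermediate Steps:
H = 10 (H = 2 - (-5 - 3) = 2 - 1*(-8) = 2 + 8 = 10)
(P(-2) + ((-27 - 37) - 21))*H = (6 + ((-27 - 37) - 21))*10 = (6 + (-64 - 21))*10 = (6 - 85)*10 = -79*10 = -790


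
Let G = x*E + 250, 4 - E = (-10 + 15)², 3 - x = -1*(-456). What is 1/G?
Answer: 1/9763 ≈ 0.00010243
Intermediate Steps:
x = -453 (x = 3 - (-1)*(-456) = 3 - 1*456 = 3 - 456 = -453)
E = -21 (E = 4 - (-10 + 15)² = 4 - 1*5² = 4 - 1*25 = 4 - 25 = -21)
G = 9763 (G = -453*(-21) + 250 = 9513 + 250 = 9763)
1/G = 1/9763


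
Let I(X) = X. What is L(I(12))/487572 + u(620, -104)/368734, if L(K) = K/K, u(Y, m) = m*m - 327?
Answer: 2557255721/89892186924 ≈ 0.028448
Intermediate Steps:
u(Y, m) = -327 + m² (u(Y, m) = m² - 327 = -327 + m²)
L(K) = 1
L(I(12))/487572 + u(620, -104)/368734 = 1/487572 + (-327 + (-104)²)/368734 = 1*(1/487572) + (-327 + 10816)*(1/368734) = 1/487572 + 10489*(1/368734) = 1/487572 + 10489/368734 = 2557255721/89892186924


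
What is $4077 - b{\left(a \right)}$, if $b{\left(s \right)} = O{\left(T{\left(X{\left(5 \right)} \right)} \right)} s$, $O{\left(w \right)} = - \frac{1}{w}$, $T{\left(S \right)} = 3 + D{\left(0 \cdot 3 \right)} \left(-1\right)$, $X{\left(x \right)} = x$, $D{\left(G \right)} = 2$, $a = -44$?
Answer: $4033$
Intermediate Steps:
$T{\left(S \right)} = 1$ ($T{\left(S \right)} = 3 + 2 \left(-1\right) = 3 - 2 = 1$)
$b{\left(s \right)} = - s$ ($b{\left(s \right)} = - 1^{-1} s = \left(-1\right) 1 s = - s$)
$4077 - b{\left(a \right)} = 4077 - \left(-1\right) \left(-44\right) = 4077 - 44 = 4033$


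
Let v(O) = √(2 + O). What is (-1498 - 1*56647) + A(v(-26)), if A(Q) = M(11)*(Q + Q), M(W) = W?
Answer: -58145 + 44*I*√6 ≈ -58145.0 + 107.78*I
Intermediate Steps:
A(Q) = 22*Q (A(Q) = 11*(Q + Q) = 11*(2*Q) = 22*Q)
(-1498 - 1*56647) + A(v(-26)) = (-1498 - 1*56647) + 22*√(2 - 26) = (-1498 - 56647) + 22*√(-24) = -58145 + 22*(2*I*√6) = -58145 + 44*I*√6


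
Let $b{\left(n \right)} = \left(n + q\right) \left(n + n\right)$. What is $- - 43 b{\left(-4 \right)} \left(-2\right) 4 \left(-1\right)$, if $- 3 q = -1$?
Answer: $\frac{30272}{3} \approx 10091.0$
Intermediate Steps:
$q = \frac{1}{3}$ ($q = \left(- \frac{1}{3}\right) \left(-1\right) = \frac{1}{3} \approx 0.33333$)
$b{\left(n \right)} = 2 n \left(\frac{1}{3} + n\right)$ ($b{\left(n \right)} = \left(n + \frac{1}{3}\right) \left(n + n\right) = \left(\frac{1}{3} + n\right) 2 n = 2 n \left(\frac{1}{3} + n\right)$)
$- - 43 b{\left(-4 \right)} \left(-2\right) 4 \left(-1\right) = - - 43 \cdot \frac{2}{3} \left(-4\right) \left(1 + 3 \left(-4\right)\right) \left(-2\right) 4 \left(-1\right) = - - 43 \cdot \frac{2}{3} \left(-4\right) \left(1 - 12\right) \left(\left(-8\right) \left(-1\right)\right) = - - 43 \cdot \frac{2}{3} \left(-4\right) \left(-11\right) 8 = - \left(-43\right) \frac{88}{3} \cdot 8 = - \frac{\left(-3784\right) 8}{3} = \left(-1\right) \left(- \frac{30272}{3}\right) = \frac{30272}{3}$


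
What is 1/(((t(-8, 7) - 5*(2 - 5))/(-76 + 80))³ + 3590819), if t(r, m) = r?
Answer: 64/229812759 ≈ 2.7849e-7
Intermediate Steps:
1/(((t(-8, 7) - 5*(2 - 5))/(-76 + 80))³ + 3590819) = 1/(((-8 - 5*(2 - 5))/(-76 + 80))³ + 3590819) = 1/(((-8 - 5*(-3))/4)³ + 3590819) = 1/(((-8 + 15)*(¼))³ + 3590819) = 1/((7*(¼))³ + 3590819) = 1/((7/4)³ + 3590819) = 1/(343/64 + 3590819) = 1/(229812759/64) = 64/229812759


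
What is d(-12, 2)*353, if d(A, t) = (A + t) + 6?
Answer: -1412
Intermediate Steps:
d(A, t) = 6 + A + t
d(-12, 2)*353 = (6 - 12 + 2)*353 = -4*353 = -1412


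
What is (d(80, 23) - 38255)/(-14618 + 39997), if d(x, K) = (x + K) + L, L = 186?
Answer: -926/619 ≈ -1.4960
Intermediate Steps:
d(x, K) = 186 + K + x (d(x, K) = (x + K) + 186 = (K + x) + 186 = 186 + K + x)
(d(80, 23) - 38255)/(-14618 + 39997) = ((186 + 23 + 80) - 38255)/(-14618 + 39997) = (289 - 38255)/25379 = -37966*1/25379 = -926/619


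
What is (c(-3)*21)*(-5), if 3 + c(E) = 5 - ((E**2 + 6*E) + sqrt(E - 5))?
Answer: -1155 + 210*I*sqrt(2) ≈ -1155.0 + 296.98*I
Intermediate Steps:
c(E) = 2 - E**2 - sqrt(-5 + E) - 6*E (c(E) = -3 + (5 - ((E**2 + 6*E) + sqrt(E - 5))) = -3 + (5 - ((E**2 + 6*E) + sqrt(-5 + E))) = -3 + (5 - (E**2 + sqrt(-5 + E) + 6*E)) = -3 + (5 + (-E**2 - sqrt(-5 + E) - 6*E)) = -3 + (5 - E**2 - sqrt(-5 + E) - 6*E) = 2 - E**2 - sqrt(-5 + E) - 6*E)
(c(-3)*21)*(-5) = ((2 - 1*(-3)**2 - sqrt(-5 - 3) - 6*(-3))*21)*(-5) = ((2 - 1*9 - sqrt(-8) + 18)*21)*(-5) = ((2 - 9 - 2*I*sqrt(2) + 18)*21)*(-5) = ((11 - 2*I*sqrt(2))*21)*(-5) = (231 - 42*I*sqrt(2))*(-5) = -1155 + 210*I*sqrt(2)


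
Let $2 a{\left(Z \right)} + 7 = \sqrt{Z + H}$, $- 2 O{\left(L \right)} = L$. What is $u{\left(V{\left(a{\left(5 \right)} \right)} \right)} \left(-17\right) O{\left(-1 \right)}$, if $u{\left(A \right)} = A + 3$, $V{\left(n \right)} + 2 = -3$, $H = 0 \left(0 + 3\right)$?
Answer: $17$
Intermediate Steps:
$O{\left(L \right)} = - \frac{L}{2}$
$H = 0$ ($H = 0 \cdot 3 = 0$)
$a{\left(Z \right)} = - \frac{7}{2} + \frac{\sqrt{Z}}{2}$ ($a{\left(Z \right)} = - \frac{7}{2} + \frac{\sqrt{Z + 0}}{2} = - \frac{7}{2} + \frac{\sqrt{Z}}{2}$)
$V{\left(n \right)} = -5$ ($V{\left(n \right)} = -2 - 3 = -5$)
$u{\left(A \right)} = 3 + A$
$u{\left(V{\left(a{\left(5 \right)} \right)} \right)} \left(-17\right) O{\left(-1 \right)} = \left(3 - 5\right) \left(-17\right) \left(\left(- \frac{1}{2}\right) \left(-1\right)\right) = \left(-2\right) \left(-17\right) \frac{1}{2} = 34 \cdot \frac{1}{2} = 17$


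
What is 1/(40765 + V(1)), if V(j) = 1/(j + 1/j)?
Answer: 2/81531 ≈ 2.4531e-5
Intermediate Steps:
1/(40765 + V(1)) = 1/(40765 + 1/(1 + 1²)) = 1/(40765 + 1/(1 + 1)) = 1/(40765 + 1/2) = 1/(40765 + 1*(½)) = 1/(40765 + ½) = 1/(81531/2) = 2/81531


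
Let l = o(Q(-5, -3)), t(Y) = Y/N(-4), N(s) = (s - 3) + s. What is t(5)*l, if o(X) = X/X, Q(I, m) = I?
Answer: -5/11 ≈ -0.45455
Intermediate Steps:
N(s) = -3 + 2*s (N(s) = (-3 + s) + s = -3 + 2*s)
t(Y) = -Y/11 (t(Y) = Y/(-3 + 2*(-4)) = Y/(-3 - 8) = Y/(-11) = Y*(-1/11) = -Y/11)
o(X) = 1
l = 1
t(5)*l = -1/11*5*1 = -5/11*1 = -5/11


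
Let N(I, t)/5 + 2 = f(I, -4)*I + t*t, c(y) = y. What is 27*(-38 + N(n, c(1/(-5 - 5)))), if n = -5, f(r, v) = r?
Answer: 41607/20 ≈ 2080.4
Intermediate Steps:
N(I, t) = -10 + 5*I² + 5*t² (N(I, t) = -10 + 5*(I*I + t*t) = -10 + 5*(I² + t²) = -10 + (5*I² + 5*t²) = -10 + 5*I² + 5*t²)
27*(-38 + N(n, c(1/(-5 - 5)))) = 27*(-38 + (-10 + 5*(-5)² + 5*(1/(-5 - 5))²)) = 27*(-38 + (-10 + 5*25 + 5*(1/(-10))²)) = 27*(-38 + (-10 + 125 + 5*(-⅒)²)) = 27*(-38 + (-10 + 125 + 5*(1/100))) = 27*(-38 + (-10 + 125 + 1/20)) = 27*(-38 + 2301/20) = 27*(1541/20) = 41607/20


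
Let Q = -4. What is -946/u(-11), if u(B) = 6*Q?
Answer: 473/12 ≈ 39.417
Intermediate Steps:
u(B) = -24 (u(B) = 6*(-4) = -24)
-946/u(-11) = -946/(-24) = -946*(-1/24) = 473/12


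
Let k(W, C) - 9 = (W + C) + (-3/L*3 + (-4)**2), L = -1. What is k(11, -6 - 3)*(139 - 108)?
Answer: 1116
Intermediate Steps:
k(W, C) = 34 + C + W (k(W, C) = 9 + ((W + C) + (-3/(-1)*3 + (-4)**2)) = 9 + ((C + W) + (-3*(-1)*3 + 16)) = 9 + ((C + W) + (3*3 + 16)) = 9 + ((C + W) + (9 + 16)) = 9 + ((C + W) + 25) = 9 + (25 + C + W) = 34 + C + W)
k(11, -6 - 3)*(139 - 108) = (34 + (-6 - 3) + 11)*(139 - 108) = (34 - 9 + 11)*31 = 36*31 = 1116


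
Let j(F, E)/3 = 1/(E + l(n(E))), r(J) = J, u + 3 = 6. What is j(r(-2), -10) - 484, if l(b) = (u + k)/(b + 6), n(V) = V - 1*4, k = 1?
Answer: -3390/7 ≈ -484.29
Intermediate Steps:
u = 3 (u = -3 + 6 = 3)
n(V) = -4 + V (n(V) = V - 4 = -4 + V)
l(b) = 4/(6 + b) (l(b) = (3 + 1)/(b + 6) = 4/(6 + b))
j(F, E) = 3/(E + 4/(2 + E)) (j(F, E) = 3/(E + 4/(6 + (-4 + E))) = 3/(E + 4/(2 + E)))
j(r(-2), -10) - 484 = 3*(2 - 10)/(4 - 10*(2 - 10)) - 484 = 3*(-8)/(4 - 10*(-8)) - 484 = 3*(-8)/(4 + 80) - 484 = 3*(-8)/84 - 484 = 3*(1/84)*(-8) - 484 = -2/7 - 484 = -3390/7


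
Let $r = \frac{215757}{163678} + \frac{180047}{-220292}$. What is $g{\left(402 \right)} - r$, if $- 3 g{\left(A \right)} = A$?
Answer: $- \frac{2424845820481}{18028476988} \approx -134.5$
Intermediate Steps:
$r = \frac{9029904089}{18028476988}$ ($r = 215757 \cdot \frac{1}{163678} + 180047 \left(- \frac{1}{220292}\right) = \frac{215757}{163678} - \frac{180047}{220292} = \frac{9029904089}{18028476988} \approx 0.50087$)
$g{\left(A \right)} = - \frac{A}{3}$
$g{\left(402 \right)} - r = \left(- \frac{1}{3}\right) 402 - \frac{9029904089}{18028476988} = -134 - \frac{9029904089}{18028476988} = - \frac{2424845820481}{18028476988}$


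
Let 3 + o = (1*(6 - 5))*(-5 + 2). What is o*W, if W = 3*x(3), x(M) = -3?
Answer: 54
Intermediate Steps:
W = -9 (W = 3*(-3) = -9)
o = -6 (o = -3 + (1*(6 - 5))*(-5 + 2) = -3 + (1*1)*(-3) = -3 + 1*(-3) = -3 - 3 = -6)
o*W = -6*(-9) = 54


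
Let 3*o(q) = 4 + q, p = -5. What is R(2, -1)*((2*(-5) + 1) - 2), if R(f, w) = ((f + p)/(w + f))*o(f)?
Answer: 66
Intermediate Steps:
o(q) = 4/3 + q/3 (o(q) = (4 + q)/3 = 4/3 + q/3)
R(f, w) = (-5 + f)*(4/3 + f/3)/(f + w) (R(f, w) = ((f - 5)/(w + f))*(4/3 + f/3) = ((-5 + f)/(f + w))*(4/3 + f/3) = (-5 + f)*(4/3 + f/3)/(f + w))
R(2, -1)*((2*(-5) + 1) - 2) = ((-5 + 2)*(4 + 2)/(3*(2 - 1)))*((2*(-5) + 1) - 2) = ((⅓)*(-3)*6/1)*((-10 + 1) - 2) = ((⅓)*1*(-3)*6)*(-9 - 2) = -6*(-11) = 66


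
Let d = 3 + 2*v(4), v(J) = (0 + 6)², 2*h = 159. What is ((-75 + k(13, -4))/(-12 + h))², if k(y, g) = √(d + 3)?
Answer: 7604/6075 - 8*√78/243 ≈ 0.96093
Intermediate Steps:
h = 159/2 (h = (½)*159 = 159/2 ≈ 79.500)
v(J) = 36 (v(J) = 6² = 36)
d = 75 (d = 3 + 2*36 = 3 + 72 = 75)
k(y, g) = √78 (k(y, g) = √(75 + 3) = √78)
((-75 + k(13, -4))/(-12 + h))² = ((-75 + √78)/(-12 + 159/2))² = ((-75 + √78)/(135/2))² = ((-75 + √78)*(2/135))² = (-10/9 + 2*√78/135)²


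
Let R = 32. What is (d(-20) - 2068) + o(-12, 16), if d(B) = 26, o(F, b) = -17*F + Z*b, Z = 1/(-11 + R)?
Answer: -38582/21 ≈ -1837.2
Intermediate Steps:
Z = 1/21 (Z = 1/(-11 + 32) = 1/21 ≈ 0.047619)
o(F, b) = -17*F + b/21
(d(-20) - 2068) + o(-12, 16) = (26 - 2068) + (-17*(-12) + (1/21)*16) = -2042 + (204 + 16/21) = -2042 + 4300/21 = -38582/21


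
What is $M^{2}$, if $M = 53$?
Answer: $2809$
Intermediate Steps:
$M^{2} = 53^{2} = 2809$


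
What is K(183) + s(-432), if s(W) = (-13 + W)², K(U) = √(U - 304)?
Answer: 198025 + 11*I ≈ 1.9803e+5 + 11.0*I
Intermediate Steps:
K(U) = √(-304 + U)
K(183) + s(-432) = √(-304 + 183) + (-13 - 432)² = √(-121) + (-445)² = 11*I + 198025 = 198025 + 11*I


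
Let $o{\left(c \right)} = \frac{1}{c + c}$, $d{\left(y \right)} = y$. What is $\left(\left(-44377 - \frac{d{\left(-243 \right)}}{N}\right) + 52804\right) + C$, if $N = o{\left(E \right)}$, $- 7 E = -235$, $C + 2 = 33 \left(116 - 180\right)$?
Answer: $\frac{158401}{7} \approx 22629.0$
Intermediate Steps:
$C = -2114$ ($C = -2 + 33 \left(116 - 180\right) = -2 + 33 \left(-64\right) = -2 - 2112 = -2114$)
$E = \frac{235}{7}$ ($E = \left(- \frac{1}{7}\right) \left(-235\right) = \frac{235}{7} \approx 33.571$)
$o{\left(c \right)} = \frac{1}{2 c}$
$N = \frac{7}{470}$ ($N = \frac{1}{2 \cdot \frac{235}{7}} = \frac{1}{2} \cdot \frac{7}{235} = \frac{7}{470} \approx 0.014894$)
$\left(\left(-44377 - \frac{d{\left(-243 \right)}}{N}\right) + 52804\right) + C = \left(\left(-44377 - - \frac{243}{\frac{7}{470}}\right) + 52804\right) - 2114 = \left(\left(-44377 - \left(-243\right) \frac{470}{7}\right) + 52804\right) - 2114 = \left(\left(-44377 - - \frac{114210}{7}\right) + 52804\right) - 2114 = \left(\left(-44377 + \frac{114210}{7}\right) + 52804\right) - 2114 = \left(- \frac{196429}{7} + 52804\right) - 2114 = \frac{173199}{7} - 2114 = \frac{158401}{7}$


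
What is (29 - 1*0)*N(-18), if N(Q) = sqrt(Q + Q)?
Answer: 174*I ≈ 174.0*I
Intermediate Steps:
N(Q) = sqrt(2)*sqrt(Q) (N(Q) = sqrt(2*Q) = sqrt(2)*sqrt(Q))
(29 - 1*0)*N(-18) = (29 - 1*0)*(sqrt(2)*sqrt(-18)) = (29 + 0)*(sqrt(2)*(3*I*sqrt(2))) = 29*(6*I) = 174*I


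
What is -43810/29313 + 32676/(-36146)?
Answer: -1270693924/529773849 ≈ -2.3986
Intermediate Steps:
-43810/29313 + 32676/(-36146) = -43810*1/29313 + 32676*(-1/36146) = -43810/29313 - 16338/18073 = -1270693924/529773849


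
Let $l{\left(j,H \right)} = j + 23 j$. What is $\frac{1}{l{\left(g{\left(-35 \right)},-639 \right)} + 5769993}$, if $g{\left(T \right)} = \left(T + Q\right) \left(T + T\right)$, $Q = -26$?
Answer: $\frac{1}{5872473} \approx 1.7029 \cdot 10^{-7}$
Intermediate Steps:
$g{\left(T \right)} = 2 T \left(-26 + T\right)$ ($g{\left(T \right)} = \left(T - 26\right) \left(T + T\right) = \left(-26 + T\right) 2 T = 2 T \left(-26 + T\right)$)
$l{\left(j,H \right)} = 24 j$
$\frac{1}{l{\left(g{\left(-35 \right)},-639 \right)} + 5769993} = \frac{1}{24 \cdot 2 \left(-35\right) \left(-26 - 35\right) + 5769993} = \frac{1}{24 \cdot 2 \left(-35\right) \left(-61\right) + 5769993} = \frac{1}{24 \cdot 4270 + 5769993} = \frac{1}{102480 + 5769993} = \frac{1}{5872473}$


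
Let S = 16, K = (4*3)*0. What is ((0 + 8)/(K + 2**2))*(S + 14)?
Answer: 60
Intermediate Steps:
K = 0 (K = 12*0 = 0)
((0 + 8)/(K + 2**2))*(S + 14) = ((0 + 8)/(0 + 2**2))*(16 + 14) = (8/(0 + 4))*30 = (8/4)*30 = (8*(1/4))*30 = 2*30 = 60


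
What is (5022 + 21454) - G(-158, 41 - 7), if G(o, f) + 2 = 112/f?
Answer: 450070/17 ≈ 26475.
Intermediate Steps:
G(o, f) = -2 + 112/f
(5022 + 21454) - G(-158, 41 - 7) = (5022 + 21454) - (-2 + 112/(41 - 7)) = 26476 - (-2 + 112/34) = 26476 - (-2 + 112*(1/34)) = 26476 - (-2 + 56/17) = 26476 - 1*22/17 = 26476 - 22/17 = 450070/17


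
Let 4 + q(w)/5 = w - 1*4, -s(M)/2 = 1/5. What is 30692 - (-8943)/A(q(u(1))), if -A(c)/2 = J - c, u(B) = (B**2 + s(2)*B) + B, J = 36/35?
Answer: 70646899/2312 ≈ 30557.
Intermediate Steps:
s(M) = -2/5
J = 36/35 (J = 36*(1/35) = 36/35 ≈ 1.0286)
u(B) = B**2 + 3*B/5 (u(B) = (B**2 - 2*B/5) + B = B**2 + 3*B/5)
q(w) = -40 + 5*w (q(w) = -20 + 5*(w - 1*4) = -20 + 5*(w - 4) = -20 + 5*(-4 + w) = -20 + (-20 + 5*w) = -40 + 5*w)
A(c) = -72/35 + 2*c (A(c) = -2*(36/35 - c) = -72/35 + 2*c)
30692 - (-8943)/A(q(u(1))) = 30692 - (-8943)/(-72/35 + 2*(-40 + 5*((1/5)*1*(3 + 5*1)))) = 30692 - (-8943)/(-72/35 + 2*(-40 + 5*((1/5)*1*(3 + 5)))) = 30692 - (-8943)/(-72/35 + 2*(-40 + 5*((1/5)*1*8))) = 30692 - (-8943)/(-72/35 + 2*(-40 + 5*(8/5))) = 30692 - (-8943)/(-72/35 + 2*(-40 + 8)) = 30692 - (-8943)/(-72/35 + 2*(-32)) = 30692 - (-8943)/(-72/35 - 64) = 30692 - (-8943)/(-2312/35) = 30692 - (-8943)*(-35)/2312 = 30692 - 1*313005/2312 = 30692 - 313005/2312 = 70646899/2312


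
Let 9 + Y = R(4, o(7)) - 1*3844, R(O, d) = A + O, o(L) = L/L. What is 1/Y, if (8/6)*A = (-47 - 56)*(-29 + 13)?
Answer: -1/2613 ≈ -0.00038270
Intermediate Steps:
o(L) = 1
A = 1236 (A = 3*((-47 - 56)*(-29 + 13))/4 = 3*(-103*(-16))/4 = (3/4)*1648 = 1236)
R(O, d) = 1236 + O
Y = -2613 (Y = -9 + ((1236 + 4) - 1*3844) = -9 + (1240 - 3844) = -9 - 2604 = -2613)
1/Y = 1/(-2613) = -1/2613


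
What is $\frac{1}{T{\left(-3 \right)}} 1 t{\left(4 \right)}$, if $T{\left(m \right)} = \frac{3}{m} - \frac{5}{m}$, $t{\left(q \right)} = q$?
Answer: $6$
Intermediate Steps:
$T{\left(m \right)} = - \frac{2}{m}$
$\frac{1}{T{\left(-3 \right)}} 1 t{\left(4 \right)} = \frac{1}{\left(-2\right) \frac{1}{-3}} \cdot 1 \cdot 4 = \frac{1}{\left(-2\right) \left(- \frac{1}{3}\right)} 1 \cdot 4 = \frac{1}{\frac{2}{3}} \cdot 1 \cdot 4 = \frac{3}{2} \cdot 1 \cdot 4 = \frac{3}{2} \cdot 4 = 6$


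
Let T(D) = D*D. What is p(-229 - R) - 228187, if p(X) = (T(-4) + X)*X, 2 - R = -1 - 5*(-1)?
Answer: -180290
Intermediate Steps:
T(D) = D**2
R = -2 (R = 2 - (-1 - 5*(-1)) = 2 - (-1 + 5) = 2 - 1*4 = 2 - 4 = -2)
p(X) = X*(16 + X) (p(X) = ((-4)**2 + X)*X = (16 + X)*X = X*(16 + X))
p(-229 - R) - 228187 = (-229 - 1*(-2))*(16 + (-229 - 1*(-2))) - 228187 = (-229 + 2)*(16 + (-229 + 2)) - 228187 = -227*(16 - 227) - 228187 = -227*(-211) - 228187 = 47897 - 228187 = -180290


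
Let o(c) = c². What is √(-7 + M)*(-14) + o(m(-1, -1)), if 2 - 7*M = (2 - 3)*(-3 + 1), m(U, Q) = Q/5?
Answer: 1/25 - 14*I*√7 ≈ 0.04 - 37.041*I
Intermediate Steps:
m(U, Q) = Q/5 (m(U, Q) = Q*(⅕) = Q/5)
M = 0 (M = 2/7 - (2 - 3)*(-3 + 1)/7 = 2/7 - (-1)*(-2)/7 = 2/7 - ⅐*2 = 2/7 - 2/7 = 0)
√(-7 + M)*(-14) + o(m(-1, -1)) = √(-7 + 0)*(-14) + ((⅕)*(-1))² = √(-7)*(-14) + (-⅕)² = (I*√7)*(-14) + 1/25 = -14*I*√7 + 1/25 = 1/25 - 14*I*√7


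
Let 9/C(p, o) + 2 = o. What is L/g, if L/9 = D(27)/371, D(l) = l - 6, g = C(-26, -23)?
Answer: -75/53 ≈ -1.4151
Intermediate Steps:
C(p, o) = 9/(-2 + o)
g = -9/25 (g = 9/(-2 - 23) = 9/(-25) = 9*(-1/25) = -9/25 ≈ -0.36000)
D(l) = -6 + l
L = 27/53 (L = 9*((-6 + 27)/371) = 9*(21*(1/371)) = 9*(3/53) = 27/53 ≈ 0.50943)
L/g = 27/(53*(-9/25)) = (27/53)*(-25/9) = -75/53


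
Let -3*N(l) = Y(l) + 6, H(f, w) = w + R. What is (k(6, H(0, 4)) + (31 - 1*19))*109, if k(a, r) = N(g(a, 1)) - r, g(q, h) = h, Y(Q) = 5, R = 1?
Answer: 1090/3 ≈ 363.33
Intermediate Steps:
H(f, w) = 1 + w (H(f, w) = w + 1 = 1 + w)
N(l) = -11/3 (N(l) = -(5 + 6)/3 = -⅓*11 = -11/3)
k(a, r) = -11/3 - r
(k(6, H(0, 4)) + (31 - 1*19))*109 = ((-11/3 - (1 + 4)) + (31 - 1*19))*109 = ((-11/3 - 1*5) + (31 - 19))*109 = ((-11/3 - 5) + 12)*109 = (-26/3 + 12)*109 = (10/3)*109 = 1090/3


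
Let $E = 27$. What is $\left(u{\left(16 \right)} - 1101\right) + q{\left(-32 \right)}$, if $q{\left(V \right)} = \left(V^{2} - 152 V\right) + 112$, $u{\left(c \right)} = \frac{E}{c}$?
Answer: $\frac{78411}{16} \approx 4900.7$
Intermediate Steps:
$u{\left(c \right)} = \frac{27}{c}$
$q{\left(V \right)} = 112 + V^{2} - 152 V$
$\left(u{\left(16 \right)} - 1101\right) + q{\left(-32 \right)} = \left(\frac{27}{16} - 1101\right) + \left(112 + \left(-32\right)^{2} - -4864\right) = \left(27 \cdot \frac{1}{16} - 1101\right) + \left(112 + 1024 + 4864\right) = \left(\frac{27}{16} - 1101\right) + 6000 = - \frac{17589}{16} + 6000 = \frac{78411}{16}$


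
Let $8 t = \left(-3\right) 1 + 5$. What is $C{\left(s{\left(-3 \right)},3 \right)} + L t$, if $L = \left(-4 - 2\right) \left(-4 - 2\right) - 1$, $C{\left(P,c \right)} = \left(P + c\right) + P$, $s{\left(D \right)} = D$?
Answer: $\frac{23}{4} \approx 5.75$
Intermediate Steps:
$C{\left(P,c \right)} = c + 2 P$
$t = \frac{1}{4}$ ($t = \frac{\left(-3\right) 1 + 5}{8} = \frac{-3 + 5}{8} = \frac{1}{8} \cdot 2 = \frac{1}{4} \approx 0.25$)
$L = 35$ ($L = \left(-6\right) \left(-6\right) - 1 = 36 - 1 = 35$)
$C{\left(s{\left(-3 \right)},3 \right)} + L t = \left(3 + 2 \left(-3\right)\right) + 35 \cdot \frac{1}{4} = \left(3 - 6\right) + \frac{35}{4} = -3 + \frac{35}{4} = \frac{23}{4}$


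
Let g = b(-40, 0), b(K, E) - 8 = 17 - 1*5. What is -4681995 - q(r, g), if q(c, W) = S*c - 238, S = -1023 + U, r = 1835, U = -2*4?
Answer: -2789872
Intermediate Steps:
U = -8
b(K, E) = 20 (b(K, E) = 8 + (17 - 1*5) = 8 + (17 - 5) = 8 + 12 = 20)
g = 20
S = -1031 (S = -1023 - 8 = -1031)
q(c, W) = -238 - 1031*c (q(c, W) = -1031*c - 238 = -238 - 1031*c)
-4681995 - q(r, g) = -4681995 - (-238 - 1031*1835) = -4681995 - (-238 - 1891885) = -4681995 - 1*(-1892123) = -4681995 + 1892123 = -2789872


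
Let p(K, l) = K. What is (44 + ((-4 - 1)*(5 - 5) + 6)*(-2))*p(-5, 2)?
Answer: -160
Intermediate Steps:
(44 + ((-4 - 1)*(5 - 5) + 6)*(-2))*p(-5, 2) = (44 + ((-4 - 1)*(5 - 5) + 6)*(-2))*(-5) = (44 + (-5*0 + 6)*(-2))*(-5) = (44 + (0 + 6)*(-2))*(-5) = (44 + 6*(-2))*(-5) = (44 - 12)*(-5) = 32*(-5) = -160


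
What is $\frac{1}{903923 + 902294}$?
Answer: $\frac{1}{1806217} \approx 5.5364 \cdot 10^{-7}$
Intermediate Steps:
$\frac{1}{903923 + 902294} = \frac{1}{1806217}$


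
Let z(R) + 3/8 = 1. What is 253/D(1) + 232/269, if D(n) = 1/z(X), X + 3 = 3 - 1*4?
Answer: 342141/2152 ≈ 158.99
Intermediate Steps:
X = -4 (X = -3 + (3 - 1*4) = -3 + (3 - 4) = -3 - 1 = -4)
z(R) = 5/8 (z(R) = -3/8 + 1 = 5/8)
D(n) = 8/5 (D(n) = 1/(5/8) = 8/5)
253/D(1) + 232/269 = 253/(8/5) + 232/269 = 253*(5/8) + 232*(1/269) = 1265/8 + 232/269 = 342141/2152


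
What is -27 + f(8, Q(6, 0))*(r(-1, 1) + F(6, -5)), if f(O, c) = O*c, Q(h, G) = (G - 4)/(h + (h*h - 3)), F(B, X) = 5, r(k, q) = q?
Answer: -415/13 ≈ -31.923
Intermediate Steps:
Q(h, G) = (-4 + G)/(-3 + h + h²) (Q(h, G) = (-4 + G)/(h + (h² - 3)) = (-4 + G)/(h + (-3 + h²)) = (-4 + G)/(-3 + h + h²))
-27 + f(8, Q(6, 0))*(r(-1, 1) + F(6, -5)) = -27 + (8*((-4 + 0)/(-3 + 6 + 6²)))*(1 + 5) = -27 + (8*(-4/(-3 + 6 + 36)))*6 = -27 + (8*(-4/39))*6 = -27 - 32/39*6 = -27 - 64/13 = -415/13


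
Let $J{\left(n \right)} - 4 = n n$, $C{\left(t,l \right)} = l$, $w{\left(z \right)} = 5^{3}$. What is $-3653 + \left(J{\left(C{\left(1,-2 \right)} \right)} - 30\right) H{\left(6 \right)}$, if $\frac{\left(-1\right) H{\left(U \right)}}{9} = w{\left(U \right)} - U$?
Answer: $19909$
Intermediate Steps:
$w{\left(z \right)} = 125$
$H{\left(U \right)} = -1125 + 9 U$ ($H{\left(U \right)} = - 9 \left(125 - U\right) = -1125 + 9 U$)
$J{\left(n \right)} = 4 + n^{2}$ ($J{\left(n \right)} = 4 + n n = 4 + n^{2}$)
$-3653 + \left(J{\left(C{\left(1,-2 \right)} \right)} - 30\right) H{\left(6 \right)} = -3653 + \left(\left(4 + \left(-2\right)^{2}\right) - 30\right) \left(-1125 + 9 \cdot 6\right) = -3653 + \left(\left(4 + 4\right) - 30\right) \left(-1125 + 54\right) = -3653 + \left(8 - 30\right) \left(-1071\right) = -3653 - -23562 = -3653 + 23562 = 19909$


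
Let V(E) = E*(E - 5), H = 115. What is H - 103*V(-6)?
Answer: -6683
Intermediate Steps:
V(E) = E*(-5 + E)
H - 103*V(-6) = 115 - (-618)*(-5 - 6) = 115 - (-618)*(-11) = 115 - 103*66 = 115 - 6798 = -6683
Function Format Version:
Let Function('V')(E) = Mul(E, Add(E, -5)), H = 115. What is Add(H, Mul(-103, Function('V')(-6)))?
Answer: -6683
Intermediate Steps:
Function('V')(E) = Mul(E, Add(-5, E))
Add(H, Mul(-103, Function('V')(-6))) = Add(115, Mul(-103, Mul(-6, Add(-5, -6)))) = Add(115, Mul(-103, Mul(-6, -11))) = Add(115, Mul(-103, 66)) = Add(115, -6798) = -6683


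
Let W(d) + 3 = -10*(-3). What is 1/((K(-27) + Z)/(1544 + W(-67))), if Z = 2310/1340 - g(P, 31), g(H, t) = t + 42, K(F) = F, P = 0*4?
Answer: -210514/13169 ≈ -15.986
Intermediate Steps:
P = 0
g(H, t) = 42 + t
Z = -9551/134 (Z = 2310/1340 - (42 + 31) = 2310*(1/1340) - 1*73 = 231/134 - 73 = -9551/134 ≈ -71.276)
W(d) = 27 (W(d) = -3 - 10*(-3) = -3 + 30 = 27)
1/((K(-27) + Z)/(1544 + W(-67))) = 1/((-27 - 9551/134)/(1544 + 27)) = 1/(-13169/134/1571) = 1/(-13169/134*1/1571) = 1/(-13169/210514) = -210514/13169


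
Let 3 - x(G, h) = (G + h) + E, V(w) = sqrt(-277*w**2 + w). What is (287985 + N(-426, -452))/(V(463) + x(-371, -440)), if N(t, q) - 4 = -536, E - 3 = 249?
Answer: 80774293/29847797 - 4311795*I*sqrt(263910)/59695594 ≈ 2.7062 - 37.106*I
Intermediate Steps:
E = 252 (E = 3 + 249 = 252)
N(t, q) = -532 (N(t, q) = 4 - 536 = -532)
V(w) = sqrt(w - 277*w**2)
x(G, h) = -249 - G - h (x(G, h) = 3 - ((G + h) + 252) = 3 - (252 + G + h) = 3 + (-252 - G - h) = -249 - G - h)
(287985 + N(-426, -452))/(V(463) + x(-371, -440)) = (287985 - 532)/(sqrt(463*(1 - 277*463)) + (-249 - 1*(-371) - 1*(-440))) = 287453/(sqrt(463*(1 - 128251)) + (-249 + 371 + 440)) = 287453/(sqrt(463*(-128250)) + 562) = 287453/(sqrt(-59379750) + 562) = 287453/(15*I*sqrt(263910) + 562) = 287453/(562 + 15*I*sqrt(263910))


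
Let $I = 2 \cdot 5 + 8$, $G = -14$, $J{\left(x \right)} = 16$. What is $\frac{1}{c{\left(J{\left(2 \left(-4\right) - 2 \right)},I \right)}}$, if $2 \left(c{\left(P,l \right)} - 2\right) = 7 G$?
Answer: $- \frac{1}{47} \approx -0.021277$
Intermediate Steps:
$I = 18$ ($I = 10 + 8 = 18$)
$c{\left(P,l \right)} = -47$ ($c{\left(P,l \right)} = 2 + \frac{7 \left(-14\right)}{2} = 2 + \frac{1}{2} \left(-98\right) = 2 - 49 = -47$)
$\frac{1}{c{\left(J{\left(2 \left(-4\right) - 2 \right)},I \right)}} = \frac{1}{-47} = - \frac{1}{47}$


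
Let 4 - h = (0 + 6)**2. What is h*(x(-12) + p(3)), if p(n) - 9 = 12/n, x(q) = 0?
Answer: -416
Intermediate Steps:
h = -32 (h = 4 - (0 + 6)**2 = 4 - 1*6**2 = 4 - 1*36 = 4 - 36 = -32)
p(n) = 9 + 12/n
h*(x(-12) + p(3)) = -32*(0 + (9 + 12/3)) = -32*(0 + (9 + 12*(1/3))) = -32*(0 + (9 + 4)) = -32*(0 + 13) = -32*13 = -416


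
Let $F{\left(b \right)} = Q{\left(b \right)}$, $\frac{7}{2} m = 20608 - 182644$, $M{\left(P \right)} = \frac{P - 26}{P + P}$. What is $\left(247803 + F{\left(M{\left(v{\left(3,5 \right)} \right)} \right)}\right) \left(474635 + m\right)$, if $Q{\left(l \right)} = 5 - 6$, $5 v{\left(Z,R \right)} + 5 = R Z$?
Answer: $106143260878$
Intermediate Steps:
$v{\left(Z,R \right)} = -1 + \frac{R Z}{5}$
$M{\left(P \right)} = \frac{-26 + P}{2 P}$
$m = -46296$ ($m = \frac{2 \left(20608 - 182644\right)}{7} = \frac{2}{7} \left(-162036\right) = -46296$)
$Q{\left(l \right)} = -1$ ($Q{\left(l \right)} = 5 - 6 = -1$)
$F{\left(b \right)} = -1$
$\left(247803 + F{\left(M{\left(v{\left(3,5 \right)} \right)} \right)}\right) \left(474635 + m\right) = \left(247803 - 1\right) \left(474635 - 46296\right) = 247802 \cdot 428339 = 106143260878$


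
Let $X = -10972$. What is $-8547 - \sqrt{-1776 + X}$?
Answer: $-8547 - 2 i \sqrt{3187} \approx -8547.0 - 112.91 i$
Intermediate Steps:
$-8547 - \sqrt{-1776 + X} = -8547 - \sqrt{-1776 - 10972} = -8547 - \sqrt{-12748} = -8547 - 2 i \sqrt{3187}$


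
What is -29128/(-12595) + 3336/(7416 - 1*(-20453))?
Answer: 77616832/31910005 ≈ 2.4324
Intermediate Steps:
-29128/(-12595) + 3336/(7416 - 1*(-20453)) = -29128*(-1/12595) + 3336/(7416 + 20453) = 2648/1145 + 3336/27869 = 77616832/31910005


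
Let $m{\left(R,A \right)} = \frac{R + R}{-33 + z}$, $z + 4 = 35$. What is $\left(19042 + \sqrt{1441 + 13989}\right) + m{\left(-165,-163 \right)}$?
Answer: $19207 + \sqrt{15430} \approx 19331.0$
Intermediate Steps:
$z = 31$ ($z = -4 + 35 = 31$)
$m{\left(R,A \right)} = - R$ ($m{\left(R,A \right)} = \frac{R + R}{-33 + 31} = \frac{2 R}{-2} = 2 R \left(- \frac{1}{2}\right) = - R$)
$\left(19042 + \sqrt{1441 + 13989}\right) + m{\left(-165,-163 \right)} = \left(19042 + \sqrt{1441 + 13989}\right) - -165 = \left(19042 + \sqrt{15430}\right) + 165 = 19207 + \sqrt{15430}$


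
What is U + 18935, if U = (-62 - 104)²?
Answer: 46491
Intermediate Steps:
U = 27556 (U = (-166)² = 27556)
U + 18935 = 27556 + 18935 = 46491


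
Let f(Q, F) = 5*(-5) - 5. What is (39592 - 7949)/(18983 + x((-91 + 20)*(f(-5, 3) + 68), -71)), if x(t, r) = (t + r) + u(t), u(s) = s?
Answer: 31643/13516 ≈ 2.3412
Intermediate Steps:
f(Q, F) = -30 (f(Q, F) = -25 - 5 = -30)
x(t, r) = r + 2*t (x(t, r) = (t + r) + t = (r + t) + t = r + 2*t)
(39592 - 7949)/(18983 + x((-91 + 20)*(f(-5, 3) + 68), -71)) = (39592 - 7949)/(18983 + (-71 + 2*((-91 + 20)*(-30 + 68)))) = 31643/(18983 + (-71 + 2*(-71*38))) = 31643/(18983 + (-71 + 2*(-2698))) = 31643/(18983 + (-71 - 5396)) = 31643/(18983 - 5467) = 31643/13516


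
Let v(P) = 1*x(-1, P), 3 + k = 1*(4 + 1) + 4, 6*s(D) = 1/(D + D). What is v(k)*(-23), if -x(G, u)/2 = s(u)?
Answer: 23/36 ≈ 0.63889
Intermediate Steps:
s(D) = 1/(12*D) (s(D) = 1/(6*(D + D)) = 1/(6*((2*D))) = (1/(2*D))/6 = 1/(12*D))
x(G, u) = -1/(6*u)
k = 6 (k = -3 + (1*(4 + 1) + 4) = -3 + (1*5 + 4) = -3 + (5 + 4) = -3 + 9 = 6)
v(P) = -1/(6*P) (v(P) = 1*(-1/(6*P)) = -1/(6*P))
v(k)*(-23) = -⅙/6*(-23) = -⅙*⅙*(-23) = -1/36*(-23) = 23/36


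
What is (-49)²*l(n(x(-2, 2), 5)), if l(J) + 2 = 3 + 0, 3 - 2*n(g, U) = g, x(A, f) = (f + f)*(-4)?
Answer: 2401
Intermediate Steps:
x(A, f) = -8*f (x(A, f) = (2*f)*(-4) = -8*f)
n(g, U) = 3/2 - g/2
l(J) = 1 (l(J) = -2 + (3 + 0) = -2 + 3 = 1)
(-49)²*l(n(x(-2, 2), 5)) = (-49)²*1 = 2401*1 = 2401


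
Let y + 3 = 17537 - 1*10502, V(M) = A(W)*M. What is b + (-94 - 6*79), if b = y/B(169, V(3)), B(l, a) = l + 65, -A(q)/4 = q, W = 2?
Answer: -20980/39 ≈ -537.95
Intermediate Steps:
A(q) = -4*q
V(M) = -8*M (V(M) = (-4*2)*M = -8*M)
y = 7032 (y = -3 + (17537 - 1*10502) = -3 + (17537 - 10502) = -3 + 7035 = 7032)
B(l, a) = 65 + l
b = 1172/39 (b = 7032/(65 + 169) = 7032/234 = 7032*(1/234) = 1172/39 ≈ 30.051)
b + (-94 - 6*79) = 1172/39 + (-94 - 6*79) = 1172/39 + (-94 - 474) = 1172/39 - 568 = -20980/39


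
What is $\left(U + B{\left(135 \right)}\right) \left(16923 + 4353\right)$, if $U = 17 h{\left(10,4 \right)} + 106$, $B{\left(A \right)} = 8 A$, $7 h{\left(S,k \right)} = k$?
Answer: $\frac{178080120}{7} \approx 2.544 \cdot 10^{7}$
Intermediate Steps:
$h{\left(S,k \right)} = \frac{k}{7}$
$U = \frac{810}{7}$ ($U = 17 \cdot \frac{1}{7} \cdot 4 + 106 = 17 \cdot \frac{4}{7} + 106 = \frac{68}{7} + 106 = \frac{810}{7} \approx 115.71$)
$\left(U + B{\left(135 \right)}\right) \left(16923 + 4353\right) = \left(\frac{810}{7} + 8 \cdot 135\right) \left(16923 + 4353\right) = \left(\frac{810}{7} + 1080\right) 21276 = \frac{8370}{7} \cdot 21276 = \frac{178080120}{7}$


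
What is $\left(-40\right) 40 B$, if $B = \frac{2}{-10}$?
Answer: $320$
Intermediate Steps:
$B = - \frac{1}{5}$ ($B = 2 \left(- \frac{1}{10}\right) = - \frac{1}{5} \approx -0.2$)
$\left(-40\right) 40 B = \left(-40\right) 40 \left(- \frac{1}{5}\right) = \left(-1600\right) \left(- \frac{1}{5}\right) = 320$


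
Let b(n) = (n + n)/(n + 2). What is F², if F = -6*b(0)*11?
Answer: 0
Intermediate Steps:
b(n) = 2*n/(2 + n) (b(n) = (2*n)/(2 + n) = 2*n/(2 + n))
F = 0 (F = -12*0/(2 + 0)*11 = -12*0/2*11 = -6*0*11 = 0*11 = 0)
F² = 0² = 0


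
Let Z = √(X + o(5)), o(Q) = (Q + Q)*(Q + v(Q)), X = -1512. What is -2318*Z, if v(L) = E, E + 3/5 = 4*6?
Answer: -4636*I*√307 ≈ -81229.0*I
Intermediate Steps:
E = 117/5 (E = -⅗ + 4*6 = -⅗ + 24 = 117/5 ≈ 23.400)
v(L) = 117/5
o(Q) = 2*Q*(117/5 + Q) (o(Q) = (Q + Q)*(Q + 117/5) = (2*Q)*(117/5 + Q) = 2*Q*(117/5 + Q))
Z = 2*I*√307 (Z = √(-1512 + (⅖)*5*(117 + 5*5)) = √(-1512 + (⅖)*5*(117 + 25)) = √(-1512 + (⅖)*5*142) = √(-1512 + 284) = √(-1228) = 2*I*√307 ≈ 35.043*I)
-2318*Z = -4636*I*√307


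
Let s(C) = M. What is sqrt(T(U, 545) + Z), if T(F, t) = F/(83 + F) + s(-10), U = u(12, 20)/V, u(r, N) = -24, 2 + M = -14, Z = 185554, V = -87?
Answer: sqrt(1082099381370)/2415 ≈ 430.74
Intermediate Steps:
M = -16 (M = -2 - 14 = -16)
s(C) = -16
U = 8/29 (U = -24/(-87) = -24*(-1/87) = 8/29 ≈ 0.27586)
T(F, t) = -16 + F/(83 + F) (T(F, t) = F/(83 + F) - 16 = -16 + F/(83 + F))
sqrt(T(U, 545) + Z) = sqrt((-1328 - 15*8/29)/(83 + 8/29) + 185554) = sqrt((-1328 - 120/29)/(2415/29) + 185554) = sqrt((29/2415)*(-38632/29) + 185554) = sqrt(-38632/2415 + 185554) = sqrt(448074278/2415) = sqrt(1082099381370)/2415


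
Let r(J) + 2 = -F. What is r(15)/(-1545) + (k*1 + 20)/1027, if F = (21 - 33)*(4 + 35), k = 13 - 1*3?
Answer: -432232/1586715 ≈ -0.27241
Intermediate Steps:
k = 10 (k = 13 - 3 = 10)
F = -468 (F = -12*39 = -468)
r(J) = 466 (r(J) = -2 - 1*(-468) = -2 + 468 = 466)
r(15)/(-1545) + (k*1 + 20)/1027 = 466/(-1545) + (10*1 + 20)/1027 = 466*(-1/1545) + (10 + 20)*(1/1027) = -466/1545 + 30*(1/1027) = -466/1545 + 30/1027 = -432232/1586715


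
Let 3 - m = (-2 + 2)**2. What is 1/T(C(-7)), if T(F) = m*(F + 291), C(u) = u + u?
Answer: 1/831 ≈ 0.0012034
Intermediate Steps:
C(u) = 2*u
m = 3 (m = 3 - (-2 + 2)**2 = 3 - 1*0**2 = 3 - 1*0 = 3 + 0 = 3)
T(F) = 873 + 3*F (T(F) = 3*(F + 291) = 3*(291 + F) = 873 + 3*F)
1/T(C(-7)) = 1/(873 + 3*(2*(-7))) = 1/(873 + 3*(-14)) = 1/(873 - 42) = 1/831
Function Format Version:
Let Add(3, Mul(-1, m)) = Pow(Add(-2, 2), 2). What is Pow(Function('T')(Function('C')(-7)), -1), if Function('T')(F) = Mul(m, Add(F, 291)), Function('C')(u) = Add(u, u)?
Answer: Rational(1, 831) ≈ 0.0012034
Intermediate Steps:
Function('C')(u) = Mul(2, u)
m = 3 (m = Add(3, Mul(-1, Pow(Add(-2, 2), 2))) = Add(3, Mul(-1, Pow(0, 2))) = Add(3, Mul(-1, 0)) = Add(3, 0) = 3)
Function('T')(F) = Add(873, Mul(3, F)) (Function('T')(F) = Mul(3, Add(F, 291)) = Mul(3, Add(291, F)) = Add(873, Mul(3, F)))
Pow(Function('T')(Function('C')(-7)), -1) = Pow(Add(873, Mul(3, Mul(2, -7))), -1) = Pow(Add(873, Mul(3, -14)), -1) = Pow(Add(873, -42), -1) = Pow(831, -1) = Rational(1, 831)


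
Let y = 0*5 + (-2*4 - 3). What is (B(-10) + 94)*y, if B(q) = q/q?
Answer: -1045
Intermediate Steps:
B(q) = 1
y = -11 (y = 0 + (-8 - 3) = 0 - 11 = -11)
(B(-10) + 94)*y = (1 + 94)*(-11) = 95*(-11) = -1045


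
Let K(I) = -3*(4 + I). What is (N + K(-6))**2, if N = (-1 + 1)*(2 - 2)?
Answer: 36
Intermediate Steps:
K(I) = -12 - 3*I
N = 0 (N = 0*0 = 0)
(N + K(-6))**2 = (0 + (-12 - 3*(-6)))**2 = (0 + (-12 + 18))**2 = (0 + 6)**2 = 6**2 = 36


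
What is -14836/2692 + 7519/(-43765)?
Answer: -167384672/29453845 ≈ -5.6829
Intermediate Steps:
-14836/2692 + 7519/(-43765) = -14836*1/2692 + 7519*(-1/43765) = -3709/673 - 7519/43765 = -167384672/29453845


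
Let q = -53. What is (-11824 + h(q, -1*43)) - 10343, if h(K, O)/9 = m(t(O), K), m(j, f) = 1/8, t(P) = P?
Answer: -177327/8 ≈ -22166.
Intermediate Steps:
m(j, f) = ⅛
h(K, O) = 9/8 (h(K, O) = 9*(⅛) = 9/8)
(-11824 + h(q, -1*43)) - 10343 = (-11824 + 9/8) - 10343 = -94583/8 - 10343 = -177327/8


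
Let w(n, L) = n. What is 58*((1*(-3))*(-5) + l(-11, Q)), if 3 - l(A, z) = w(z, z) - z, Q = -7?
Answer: 1044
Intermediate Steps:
l(A, z) = 3 (l(A, z) = 3 - (z - z) = 3 - 1*0 = 3 + 0 = 3)
58*((1*(-3))*(-5) + l(-11, Q)) = 58*((1*(-3))*(-5) + 3) = 58*(-3*(-5) + 3) = 58*(15 + 3) = 58*18 = 1044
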